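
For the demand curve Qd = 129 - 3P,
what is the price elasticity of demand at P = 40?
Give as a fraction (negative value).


dQ/dP = -3
At P = 40: Q = 129 - 3*40 = 9
E = (dQ/dP)(P/Q) = (-3)(40/9) = -40/3

-40/3


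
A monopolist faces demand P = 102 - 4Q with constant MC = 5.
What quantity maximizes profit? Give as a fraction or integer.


TR = P*Q = (102 - 4Q)Q = 102Q - 4Q^2
MR = dTR/dQ = 102 - 8Q
Set MR = MC:
102 - 8Q = 5
97 = 8Q
Q* = 97/8 = 97/8

97/8


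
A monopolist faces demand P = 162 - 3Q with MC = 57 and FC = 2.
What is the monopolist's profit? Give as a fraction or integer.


MR = MC: 162 - 6Q = 57
Q* = 35/2
P* = 162 - 3*35/2 = 219/2
Profit = (P* - MC)*Q* - FC
= (219/2 - 57)*35/2 - 2
= 105/2*35/2 - 2
= 3675/4 - 2 = 3667/4

3667/4


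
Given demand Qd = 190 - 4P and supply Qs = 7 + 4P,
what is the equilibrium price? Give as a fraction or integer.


At equilibrium, Qd = Qs.
190 - 4P = 7 + 4P
190 - 7 = 4P + 4P
183 = 8P
P* = 183/8 = 183/8

183/8


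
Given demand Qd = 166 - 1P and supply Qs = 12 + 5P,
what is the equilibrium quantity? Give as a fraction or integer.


First find equilibrium price:
166 - 1P = 12 + 5P
P* = 154/6 = 77/3
Then substitute into demand:
Q* = 166 - 1 * 77/3 = 421/3

421/3


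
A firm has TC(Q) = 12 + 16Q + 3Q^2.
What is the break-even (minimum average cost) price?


AC(Q) = 12/Q + 16 + 3Q
To minimize: dAC/dQ = -12/Q^2 + 3 = 0
Q^2 = 12/3 = 4
Q* = 2
Min AC = 12/2 + 16 + 3*2
Min AC = 6 + 16 + 6 = 28

28


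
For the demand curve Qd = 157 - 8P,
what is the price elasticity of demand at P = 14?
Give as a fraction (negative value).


dQ/dP = -8
At P = 14: Q = 157 - 8*14 = 45
E = (dQ/dP)(P/Q) = (-8)(14/45) = -112/45

-112/45


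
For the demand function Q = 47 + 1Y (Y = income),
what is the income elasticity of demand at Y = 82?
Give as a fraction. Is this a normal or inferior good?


dQ/dY = 1
At Y = 82: Q = 47 + 1*82 = 129
Ey = (dQ/dY)(Y/Q) = 1 * 82 / 129 = 82/129
Since Ey > 0, this is a normal good.

82/129 (normal good)


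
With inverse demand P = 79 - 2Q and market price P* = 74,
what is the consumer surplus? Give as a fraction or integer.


Maximum willingness to pay (at Q=0): P_max = 79
Quantity demanded at P* = 74:
Q* = (79 - 74)/2 = 5/2
CS = (1/2) * Q* * (P_max - P*)
CS = (1/2) * 5/2 * (79 - 74)
CS = (1/2) * 5/2 * 5 = 25/4

25/4


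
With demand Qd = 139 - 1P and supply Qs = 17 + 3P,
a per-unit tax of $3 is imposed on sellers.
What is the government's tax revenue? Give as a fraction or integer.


With tax on sellers, new supply: Qs' = 17 + 3(P - 3)
= 8 + 3P
New equilibrium quantity:
Q_new = 425/4
Tax revenue = tax * Q_new = 3 * 425/4 = 1275/4

1275/4


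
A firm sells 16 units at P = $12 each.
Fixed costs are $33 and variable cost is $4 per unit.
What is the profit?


Total Revenue = P * Q = 12 * 16 = $192
Total Cost = FC + VC*Q = 33 + 4*16 = $97
Profit = TR - TC = 192 - 97 = $95

$95


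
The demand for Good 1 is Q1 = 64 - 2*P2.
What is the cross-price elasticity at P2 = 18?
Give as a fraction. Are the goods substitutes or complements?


dQ1/dP2 = -2
At P2 = 18: Q1 = 64 - 2*18 = 28
Exy = (dQ1/dP2)(P2/Q1) = -2 * 18 / 28 = -9/7
Since Exy < 0, the goods are complements.

-9/7 (complements)


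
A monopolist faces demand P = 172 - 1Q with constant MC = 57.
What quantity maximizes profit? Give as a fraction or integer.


TR = P*Q = (172 - 1Q)Q = 172Q - 1Q^2
MR = dTR/dQ = 172 - 2Q
Set MR = MC:
172 - 2Q = 57
115 = 2Q
Q* = 115/2 = 115/2

115/2


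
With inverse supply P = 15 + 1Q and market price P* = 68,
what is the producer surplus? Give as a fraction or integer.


Minimum supply price (at Q=0): P_min = 15
Quantity supplied at P* = 68:
Q* = (68 - 15)/1 = 53
PS = (1/2) * Q* * (P* - P_min)
PS = (1/2) * 53 * (68 - 15)
PS = (1/2) * 53 * 53 = 2809/2

2809/2


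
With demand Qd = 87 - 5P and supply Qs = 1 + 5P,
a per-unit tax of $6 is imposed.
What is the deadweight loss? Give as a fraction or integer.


Pre-tax equilibrium quantity: Q* = 44
Post-tax equilibrium quantity: Q_tax = 29
Reduction in quantity: Q* - Q_tax = 15
DWL = (1/2) * tax * (Q* - Q_tax)
DWL = (1/2) * 6 * 15 = 45

45


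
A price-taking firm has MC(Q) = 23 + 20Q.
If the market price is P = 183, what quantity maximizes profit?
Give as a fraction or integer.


In perfect competition, profit is maximized where P = MC.
183 = 23 + 20Q
160 = 20Q
Q* = 160/20 = 8

8


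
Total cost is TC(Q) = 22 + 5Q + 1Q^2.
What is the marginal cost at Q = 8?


MC = dTC/dQ = 5 + 2*1*Q
At Q = 8:
MC = 5 + 2*8
MC = 5 + 16 = 21

21


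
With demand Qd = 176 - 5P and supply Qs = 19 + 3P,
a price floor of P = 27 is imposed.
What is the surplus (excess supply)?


At P = 27:
Qd = 176 - 5*27 = 41
Qs = 19 + 3*27 = 100
Surplus = Qs - Qd = 100 - 41 = 59

59


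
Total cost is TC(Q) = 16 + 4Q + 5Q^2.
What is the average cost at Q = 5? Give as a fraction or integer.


TC(5) = 16 + 4*5 + 5*5^2
TC(5) = 16 + 20 + 125 = 161
AC = TC/Q = 161/5 = 161/5

161/5


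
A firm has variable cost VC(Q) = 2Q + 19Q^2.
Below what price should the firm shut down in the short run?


AVC(Q) = VC(Q)/Q = 2 + 19Q
AVC is increasing in Q, so minimum AVC is at Q -> 0+.
Min AVC = 2
The firm should shut down if P < 2.

2


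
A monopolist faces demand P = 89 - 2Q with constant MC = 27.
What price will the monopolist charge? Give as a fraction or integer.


MR = 89 - 4Q
Set MR = MC: 89 - 4Q = 27
Q* = 31/2
Substitute into demand:
P* = 89 - 2*31/2 = 58

58


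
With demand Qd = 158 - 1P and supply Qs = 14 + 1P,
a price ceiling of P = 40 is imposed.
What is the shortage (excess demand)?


At P = 40:
Qd = 158 - 1*40 = 118
Qs = 14 + 1*40 = 54
Shortage = Qd - Qs = 118 - 54 = 64

64


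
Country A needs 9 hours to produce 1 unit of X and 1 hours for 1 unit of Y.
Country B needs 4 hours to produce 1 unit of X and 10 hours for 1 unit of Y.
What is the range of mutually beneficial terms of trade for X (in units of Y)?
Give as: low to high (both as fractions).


Opportunity cost of X for Country A = hours_X / hours_Y = 9/1 = 9 units of Y
Opportunity cost of X for Country B = hours_X / hours_Y = 4/10 = 2/5 units of Y
Terms of trade must be between the two opportunity costs.
Range: 2/5 to 9

2/5 to 9


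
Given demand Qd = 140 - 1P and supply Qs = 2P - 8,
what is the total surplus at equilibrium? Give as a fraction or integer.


Find equilibrium: 140 - 1P = 2P - 8
140 + 8 = 3P
P* = 148/3 = 148/3
Q* = 2*148/3 - 8 = 272/3
Inverse demand: P = 140 - Q/1, so P_max = 140
Inverse supply: P = 4 + Q/2, so P_min = 4
CS = (1/2) * 272/3 * (140 - 148/3) = 36992/9
PS = (1/2) * 272/3 * (148/3 - 4) = 18496/9
TS = CS + PS = 36992/9 + 18496/9 = 18496/3

18496/3


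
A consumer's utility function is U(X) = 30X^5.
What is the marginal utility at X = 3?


MU = dU/dX = 30*5*X^(5-1)
MU = 150*X^4
At X = 3:
MU = 150 * 3^4
MU = 150 * 81 = 12150

12150


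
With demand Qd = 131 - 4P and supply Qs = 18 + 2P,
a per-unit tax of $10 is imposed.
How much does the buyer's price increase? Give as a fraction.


With a per-unit tax, the buyer's price increase depends on relative slopes.
Supply slope: d = 2, Demand slope: b = 4
Buyer's price increase = d * tax / (b + d)
= 2 * 10 / (4 + 2)
= 20 / 6 = 10/3

10/3


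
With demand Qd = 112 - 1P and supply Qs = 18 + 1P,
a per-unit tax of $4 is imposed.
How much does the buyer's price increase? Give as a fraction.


With a per-unit tax, the buyer's price increase depends on relative slopes.
Supply slope: d = 1, Demand slope: b = 1
Buyer's price increase = d * tax / (b + d)
= 1 * 4 / (1 + 1)
= 4 / 2 = 2

2


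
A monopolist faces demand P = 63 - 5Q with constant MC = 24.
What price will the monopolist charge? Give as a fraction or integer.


MR = 63 - 10Q
Set MR = MC: 63 - 10Q = 24
Q* = 39/10
Substitute into demand:
P* = 63 - 5*39/10 = 87/2

87/2


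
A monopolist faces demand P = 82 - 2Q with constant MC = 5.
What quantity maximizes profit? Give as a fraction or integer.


TR = P*Q = (82 - 2Q)Q = 82Q - 2Q^2
MR = dTR/dQ = 82 - 4Q
Set MR = MC:
82 - 4Q = 5
77 = 4Q
Q* = 77/4 = 77/4

77/4


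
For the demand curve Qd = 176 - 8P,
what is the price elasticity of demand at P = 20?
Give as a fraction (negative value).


dQ/dP = -8
At P = 20: Q = 176 - 8*20 = 16
E = (dQ/dP)(P/Q) = (-8)(20/16) = -10

-10


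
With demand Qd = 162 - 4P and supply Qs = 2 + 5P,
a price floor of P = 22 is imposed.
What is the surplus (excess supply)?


At P = 22:
Qd = 162 - 4*22 = 74
Qs = 2 + 5*22 = 112
Surplus = Qs - Qd = 112 - 74 = 38

38


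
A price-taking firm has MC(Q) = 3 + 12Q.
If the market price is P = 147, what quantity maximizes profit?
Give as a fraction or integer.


In perfect competition, profit is maximized where P = MC.
147 = 3 + 12Q
144 = 12Q
Q* = 144/12 = 12

12


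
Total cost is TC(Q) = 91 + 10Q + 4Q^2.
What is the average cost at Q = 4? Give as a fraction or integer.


TC(4) = 91 + 10*4 + 4*4^2
TC(4) = 91 + 40 + 64 = 195
AC = TC/Q = 195/4 = 195/4

195/4


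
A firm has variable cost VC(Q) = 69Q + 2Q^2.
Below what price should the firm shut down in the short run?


AVC(Q) = VC(Q)/Q = 69 + 2Q
AVC is increasing in Q, so minimum AVC is at Q -> 0+.
Min AVC = 69
The firm should shut down if P < 69.

69


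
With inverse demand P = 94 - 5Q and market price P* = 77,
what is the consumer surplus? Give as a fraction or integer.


Maximum willingness to pay (at Q=0): P_max = 94
Quantity demanded at P* = 77:
Q* = (94 - 77)/5 = 17/5
CS = (1/2) * Q* * (P_max - P*)
CS = (1/2) * 17/5 * (94 - 77)
CS = (1/2) * 17/5 * 17 = 289/10

289/10


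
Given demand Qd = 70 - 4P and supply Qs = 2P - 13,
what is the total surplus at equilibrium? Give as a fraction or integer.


Find equilibrium: 70 - 4P = 2P - 13
70 + 13 = 6P
P* = 83/6 = 83/6
Q* = 2*83/6 - 13 = 44/3
Inverse demand: P = 35/2 - Q/4, so P_max = 35/2
Inverse supply: P = 13/2 + Q/2, so P_min = 13/2
CS = (1/2) * 44/3 * (35/2 - 83/6) = 242/9
PS = (1/2) * 44/3 * (83/6 - 13/2) = 484/9
TS = CS + PS = 242/9 + 484/9 = 242/3

242/3


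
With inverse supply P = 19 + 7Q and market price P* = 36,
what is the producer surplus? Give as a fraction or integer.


Minimum supply price (at Q=0): P_min = 19
Quantity supplied at P* = 36:
Q* = (36 - 19)/7 = 17/7
PS = (1/2) * Q* * (P* - P_min)
PS = (1/2) * 17/7 * (36 - 19)
PS = (1/2) * 17/7 * 17 = 289/14

289/14


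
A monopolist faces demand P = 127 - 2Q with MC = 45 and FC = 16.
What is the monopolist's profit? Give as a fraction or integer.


MR = MC: 127 - 4Q = 45
Q* = 41/2
P* = 127 - 2*41/2 = 86
Profit = (P* - MC)*Q* - FC
= (86 - 45)*41/2 - 16
= 41*41/2 - 16
= 1681/2 - 16 = 1649/2

1649/2


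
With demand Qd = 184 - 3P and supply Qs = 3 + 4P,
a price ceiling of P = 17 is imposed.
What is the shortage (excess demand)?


At P = 17:
Qd = 184 - 3*17 = 133
Qs = 3 + 4*17 = 71
Shortage = Qd - Qs = 133 - 71 = 62

62


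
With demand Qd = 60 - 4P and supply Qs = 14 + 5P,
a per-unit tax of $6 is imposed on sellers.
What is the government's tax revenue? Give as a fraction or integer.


With tax on sellers, new supply: Qs' = 14 + 5(P - 6)
= 5P - 16
New equilibrium quantity:
Q_new = 236/9
Tax revenue = tax * Q_new = 6 * 236/9 = 472/3

472/3


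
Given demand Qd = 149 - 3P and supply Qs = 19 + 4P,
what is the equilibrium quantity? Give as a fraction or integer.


First find equilibrium price:
149 - 3P = 19 + 4P
P* = 130/7 = 130/7
Then substitute into demand:
Q* = 149 - 3 * 130/7 = 653/7

653/7


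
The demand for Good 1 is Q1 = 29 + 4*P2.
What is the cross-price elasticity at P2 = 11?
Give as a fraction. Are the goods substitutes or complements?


dQ1/dP2 = 4
At P2 = 11: Q1 = 29 + 4*11 = 73
Exy = (dQ1/dP2)(P2/Q1) = 4 * 11 / 73 = 44/73
Since Exy > 0, the goods are substitutes.

44/73 (substitutes)


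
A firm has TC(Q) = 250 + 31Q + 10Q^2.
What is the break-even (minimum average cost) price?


AC(Q) = 250/Q + 31 + 10Q
To minimize: dAC/dQ = -250/Q^2 + 10 = 0
Q^2 = 250/10 = 25
Q* = 5
Min AC = 250/5 + 31 + 10*5
Min AC = 50 + 31 + 50 = 131

131


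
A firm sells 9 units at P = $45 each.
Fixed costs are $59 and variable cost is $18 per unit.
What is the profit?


Total Revenue = P * Q = 45 * 9 = $405
Total Cost = FC + VC*Q = 59 + 18*9 = $221
Profit = TR - TC = 405 - 221 = $184

$184


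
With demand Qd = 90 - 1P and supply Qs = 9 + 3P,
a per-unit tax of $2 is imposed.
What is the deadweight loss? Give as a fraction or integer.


Pre-tax equilibrium quantity: Q* = 279/4
Post-tax equilibrium quantity: Q_tax = 273/4
Reduction in quantity: Q* - Q_tax = 3/2
DWL = (1/2) * tax * (Q* - Q_tax)
DWL = (1/2) * 2 * 3/2 = 3/2

3/2


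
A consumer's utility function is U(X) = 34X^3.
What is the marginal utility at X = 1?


MU = dU/dX = 34*3*X^(3-1)
MU = 102*X^2
At X = 1:
MU = 102 * 1^2
MU = 102 * 1 = 102

102


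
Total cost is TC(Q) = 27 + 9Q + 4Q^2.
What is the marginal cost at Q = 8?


MC = dTC/dQ = 9 + 2*4*Q
At Q = 8:
MC = 9 + 8*8
MC = 9 + 64 = 73

73


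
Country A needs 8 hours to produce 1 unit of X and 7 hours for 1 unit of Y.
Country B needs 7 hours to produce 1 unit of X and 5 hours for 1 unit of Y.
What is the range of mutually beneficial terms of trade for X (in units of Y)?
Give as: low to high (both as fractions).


Opportunity cost of X for Country A = hours_X / hours_Y = 8/7 = 8/7 units of Y
Opportunity cost of X for Country B = hours_X / hours_Y = 7/5 = 7/5 units of Y
Terms of trade must be between the two opportunity costs.
Range: 8/7 to 7/5

8/7 to 7/5


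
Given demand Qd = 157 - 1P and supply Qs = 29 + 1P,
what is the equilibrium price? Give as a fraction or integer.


At equilibrium, Qd = Qs.
157 - 1P = 29 + 1P
157 - 29 = 1P + 1P
128 = 2P
P* = 128/2 = 64

64


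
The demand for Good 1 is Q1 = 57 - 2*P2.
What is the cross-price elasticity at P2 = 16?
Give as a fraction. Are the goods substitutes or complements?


dQ1/dP2 = -2
At P2 = 16: Q1 = 57 - 2*16 = 25
Exy = (dQ1/dP2)(P2/Q1) = -2 * 16 / 25 = -32/25
Since Exy < 0, the goods are complements.

-32/25 (complements)


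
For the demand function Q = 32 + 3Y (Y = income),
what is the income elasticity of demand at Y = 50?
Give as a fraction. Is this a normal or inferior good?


dQ/dY = 3
At Y = 50: Q = 32 + 3*50 = 182
Ey = (dQ/dY)(Y/Q) = 3 * 50 / 182 = 75/91
Since Ey > 0, this is a normal good.

75/91 (normal good)


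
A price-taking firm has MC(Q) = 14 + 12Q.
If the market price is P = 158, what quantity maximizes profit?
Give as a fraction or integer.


In perfect competition, profit is maximized where P = MC.
158 = 14 + 12Q
144 = 12Q
Q* = 144/12 = 12

12


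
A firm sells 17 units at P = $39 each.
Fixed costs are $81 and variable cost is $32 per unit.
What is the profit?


Total Revenue = P * Q = 39 * 17 = $663
Total Cost = FC + VC*Q = 81 + 32*17 = $625
Profit = TR - TC = 663 - 625 = $38

$38


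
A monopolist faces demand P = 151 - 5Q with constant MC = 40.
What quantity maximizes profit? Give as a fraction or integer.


TR = P*Q = (151 - 5Q)Q = 151Q - 5Q^2
MR = dTR/dQ = 151 - 10Q
Set MR = MC:
151 - 10Q = 40
111 = 10Q
Q* = 111/10 = 111/10

111/10


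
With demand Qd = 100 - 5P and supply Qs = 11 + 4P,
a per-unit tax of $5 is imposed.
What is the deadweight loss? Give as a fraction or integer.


Pre-tax equilibrium quantity: Q* = 455/9
Post-tax equilibrium quantity: Q_tax = 355/9
Reduction in quantity: Q* - Q_tax = 100/9
DWL = (1/2) * tax * (Q* - Q_tax)
DWL = (1/2) * 5 * 100/9 = 250/9

250/9


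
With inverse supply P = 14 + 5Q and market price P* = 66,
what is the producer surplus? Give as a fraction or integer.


Minimum supply price (at Q=0): P_min = 14
Quantity supplied at P* = 66:
Q* = (66 - 14)/5 = 52/5
PS = (1/2) * Q* * (P* - P_min)
PS = (1/2) * 52/5 * (66 - 14)
PS = (1/2) * 52/5 * 52 = 1352/5

1352/5


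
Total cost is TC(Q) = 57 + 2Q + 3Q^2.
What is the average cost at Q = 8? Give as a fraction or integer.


TC(8) = 57 + 2*8 + 3*8^2
TC(8) = 57 + 16 + 192 = 265
AC = TC/Q = 265/8 = 265/8

265/8


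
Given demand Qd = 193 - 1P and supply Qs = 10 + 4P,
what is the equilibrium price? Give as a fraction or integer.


At equilibrium, Qd = Qs.
193 - 1P = 10 + 4P
193 - 10 = 1P + 4P
183 = 5P
P* = 183/5 = 183/5

183/5


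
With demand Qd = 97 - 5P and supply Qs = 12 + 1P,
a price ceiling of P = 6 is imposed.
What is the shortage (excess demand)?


At P = 6:
Qd = 97 - 5*6 = 67
Qs = 12 + 1*6 = 18
Shortage = Qd - Qs = 67 - 18 = 49

49


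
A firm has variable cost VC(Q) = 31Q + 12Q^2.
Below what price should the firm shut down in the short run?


AVC(Q) = VC(Q)/Q = 31 + 12Q
AVC is increasing in Q, so minimum AVC is at Q -> 0+.
Min AVC = 31
The firm should shut down if P < 31.

31


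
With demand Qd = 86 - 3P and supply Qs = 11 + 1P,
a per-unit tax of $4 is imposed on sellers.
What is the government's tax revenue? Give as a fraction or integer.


With tax on sellers, new supply: Qs' = 11 + 1(P - 4)
= 7 + 1P
New equilibrium quantity:
Q_new = 107/4
Tax revenue = tax * Q_new = 4 * 107/4 = 107

107


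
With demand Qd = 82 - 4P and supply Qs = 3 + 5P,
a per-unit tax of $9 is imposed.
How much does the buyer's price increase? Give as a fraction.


With a per-unit tax, the buyer's price increase depends on relative slopes.
Supply slope: d = 5, Demand slope: b = 4
Buyer's price increase = d * tax / (b + d)
= 5 * 9 / (4 + 5)
= 45 / 9 = 5

5


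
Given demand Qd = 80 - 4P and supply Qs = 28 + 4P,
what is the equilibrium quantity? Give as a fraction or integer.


First find equilibrium price:
80 - 4P = 28 + 4P
P* = 52/8 = 13/2
Then substitute into demand:
Q* = 80 - 4 * 13/2 = 54

54


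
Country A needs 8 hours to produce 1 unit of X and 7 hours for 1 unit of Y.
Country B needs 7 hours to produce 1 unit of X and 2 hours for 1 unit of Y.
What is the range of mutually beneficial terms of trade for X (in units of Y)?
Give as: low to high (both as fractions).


Opportunity cost of X for Country A = hours_X / hours_Y = 8/7 = 8/7 units of Y
Opportunity cost of X for Country B = hours_X / hours_Y = 7/2 = 7/2 units of Y
Terms of trade must be between the two opportunity costs.
Range: 8/7 to 7/2

8/7 to 7/2


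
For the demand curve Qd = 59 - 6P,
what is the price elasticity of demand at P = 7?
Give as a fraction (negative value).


dQ/dP = -6
At P = 7: Q = 59 - 6*7 = 17
E = (dQ/dP)(P/Q) = (-6)(7/17) = -42/17

-42/17


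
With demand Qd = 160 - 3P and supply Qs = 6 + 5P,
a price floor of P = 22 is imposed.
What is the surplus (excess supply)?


At P = 22:
Qd = 160 - 3*22 = 94
Qs = 6 + 5*22 = 116
Surplus = Qs - Qd = 116 - 94 = 22

22


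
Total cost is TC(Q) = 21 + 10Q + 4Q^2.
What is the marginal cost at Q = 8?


MC = dTC/dQ = 10 + 2*4*Q
At Q = 8:
MC = 10 + 8*8
MC = 10 + 64 = 74

74


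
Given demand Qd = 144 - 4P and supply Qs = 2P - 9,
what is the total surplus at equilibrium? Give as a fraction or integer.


Find equilibrium: 144 - 4P = 2P - 9
144 + 9 = 6P
P* = 153/6 = 51/2
Q* = 2*51/2 - 9 = 42
Inverse demand: P = 36 - Q/4, so P_max = 36
Inverse supply: P = 9/2 + Q/2, so P_min = 9/2
CS = (1/2) * 42 * (36 - 51/2) = 441/2
PS = (1/2) * 42 * (51/2 - 9/2) = 441
TS = CS + PS = 441/2 + 441 = 1323/2

1323/2


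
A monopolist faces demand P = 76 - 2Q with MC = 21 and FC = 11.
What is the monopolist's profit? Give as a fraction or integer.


MR = MC: 76 - 4Q = 21
Q* = 55/4
P* = 76 - 2*55/4 = 97/2
Profit = (P* - MC)*Q* - FC
= (97/2 - 21)*55/4 - 11
= 55/2*55/4 - 11
= 3025/8 - 11 = 2937/8

2937/8


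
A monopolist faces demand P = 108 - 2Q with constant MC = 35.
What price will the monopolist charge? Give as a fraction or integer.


MR = 108 - 4Q
Set MR = MC: 108 - 4Q = 35
Q* = 73/4
Substitute into demand:
P* = 108 - 2*73/4 = 143/2

143/2


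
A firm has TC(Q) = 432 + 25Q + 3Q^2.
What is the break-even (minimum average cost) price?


AC(Q) = 432/Q + 25 + 3Q
To minimize: dAC/dQ = -432/Q^2 + 3 = 0
Q^2 = 432/3 = 144
Q* = 12
Min AC = 432/12 + 25 + 3*12
Min AC = 36 + 25 + 36 = 97

97


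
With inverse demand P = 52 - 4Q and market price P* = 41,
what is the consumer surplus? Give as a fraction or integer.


Maximum willingness to pay (at Q=0): P_max = 52
Quantity demanded at P* = 41:
Q* = (52 - 41)/4 = 11/4
CS = (1/2) * Q* * (P_max - P*)
CS = (1/2) * 11/4 * (52 - 41)
CS = (1/2) * 11/4 * 11 = 121/8

121/8


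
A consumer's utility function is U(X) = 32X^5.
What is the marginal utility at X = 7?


MU = dU/dX = 32*5*X^(5-1)
MU = 160*X^4
At X = 7:
MU = 160 * 7^4
MU = 160 * 2401 = 384160

384160


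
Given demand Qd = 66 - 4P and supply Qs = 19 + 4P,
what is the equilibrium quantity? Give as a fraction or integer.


First find equilibrium price:
66 - 4P = 19 + 4P
P* = 47/8 = 47/8
Then substitute into demand:
Q* = 66 - 4 * 47/8 = 85/2

85/2


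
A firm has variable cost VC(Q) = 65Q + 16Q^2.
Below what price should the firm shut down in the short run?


AVC(Q) = VC(Q)/Q = 65 + 16Q
AVC is increasing in Q, so minimum AVC is at Q -> 0+.
Min AVC = 65
The firm should shut down if P < 65.

65


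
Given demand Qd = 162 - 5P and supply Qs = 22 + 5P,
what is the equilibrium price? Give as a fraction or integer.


At equilibrium, Qd = Qs.
162 - 5P = 22 + 5P
162 - 22 = 5P + 5P
140 = 10P
P* = 140/10 = 14

14


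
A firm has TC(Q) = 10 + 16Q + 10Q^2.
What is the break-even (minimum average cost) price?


AC(Q) = 10/Q + 16 + 10Q
To minimize: dAC/dQ = -10/Q^2 + 10 = 0
Q^2 = 10/10 = 1
Q* = 1
Min AC = 10/1 + 16 + 10*1
Min AC = 10 + 16 + 10 = 36

36


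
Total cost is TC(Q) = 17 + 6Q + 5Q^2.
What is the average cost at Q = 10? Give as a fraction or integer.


TC(10) = 17 + 6*10 + 5*10^2
TC(10) = 17 + 60 + 500 = 577
AC = TC/Q = 577/10 = 577/10

577/10


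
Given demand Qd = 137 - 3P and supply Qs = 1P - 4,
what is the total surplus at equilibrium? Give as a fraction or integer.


Find equilibrium: 137 - 3P = 1P - 4
137 + 4 = 4P
P* = 141/4 = 141/4
Q* = 1*141/4 - 4 = 125/4
Inverse demand: P = 137/3 - Q/3, so P_max = 137/3
Inverse supply: P = 4 + Q/1, so P_min = 4
CS = (1/2) * 125/4 * (137/3 - 141/4) = 15625/96
PS = (1/2) * 125/4 * (141/4 - 4) = 15625/32
TS = CS + PS = 15625/96 + 15625/32 = 15625/24

15625/24


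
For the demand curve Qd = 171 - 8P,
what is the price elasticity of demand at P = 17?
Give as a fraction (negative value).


dQ/dP = -8
At P = 17: Q = 171 - 8*17 = 35
E = (dQ/dP)(P/Q) = (-8)(17/35) = -136/35

-136/35


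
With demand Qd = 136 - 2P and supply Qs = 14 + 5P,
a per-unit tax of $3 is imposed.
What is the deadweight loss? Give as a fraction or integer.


Pre-tax equilibrium quantity: Q* = 708/7
Post-tax equilibrium quantity: Q_tax = 678/7
Reduction in quantity: Q* - Q_tax = 30/7
DWL = (1/2) * tax * (Q* - Q_tax)
DWL = (1/2) * 3 * 30/7 = 45/7

45/7


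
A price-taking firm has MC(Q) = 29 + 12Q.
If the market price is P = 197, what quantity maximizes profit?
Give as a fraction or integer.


In perfect competition, profit is maximized where P = MC.
197 = 29 + 12Q
168 = 12Q
Q* = 168/12 = 14

14


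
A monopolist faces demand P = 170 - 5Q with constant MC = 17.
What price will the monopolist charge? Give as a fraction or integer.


MR = 170 - 10Q
Set MR = MC: 170 - 10Q = 17
Q* = 153/10
Substitute into demand:
P* = 170 - 5*153/10 = 187/2

187/2


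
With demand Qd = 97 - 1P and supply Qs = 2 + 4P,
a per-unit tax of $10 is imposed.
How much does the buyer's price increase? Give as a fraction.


With a per-unit tax, the buyer's price increase depends on relative slopes.
Supply slope: d = 4, Demand slope: b = 1
Buyer's price increase = d * tax / (b + d)
= 4 * 10 / (1 + 4)
= 40 / 5 = 8

8


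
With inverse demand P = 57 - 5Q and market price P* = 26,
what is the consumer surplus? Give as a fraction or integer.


Maximum willingness to pay (at Q=0): P_max = 57
Quantity demanded at P* = 26:
Q* = (57 - 26)/5 = 31/5
CS = (1/2) * Q* * (P_max - P*)
CS = (1/2) * 31/5 * (57 - 26)
CS = (1/2) * 31/5 * 31 = 961/10

961/10


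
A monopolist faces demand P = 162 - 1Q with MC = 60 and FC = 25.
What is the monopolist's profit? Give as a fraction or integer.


MR = MC: 162 - 2Q = 60
Q* = 51
P* = 162 - 1*51 = 111
Profit = (P* - MC)*Q* - FC
= (111 - 60)*51 - 25
= 51*51 - 25
= 2601 - 25 = 2576

2576


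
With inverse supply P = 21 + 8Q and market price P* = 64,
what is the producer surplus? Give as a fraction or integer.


Minimum supply price (at Q=0): P_min = 21
Quantity supplied at P* = 64:
Q* = (64 - 21)/8 = 43/8
PS = (1/2) * Q* * (P* - P_min)
PS = (1/2) * 43/8 * (64 - 21)
PS = (1/2) * 43/8 * 43 = 1849/16

1849/16


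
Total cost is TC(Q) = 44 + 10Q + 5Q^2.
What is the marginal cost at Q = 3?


MC = dTC/dQ = 10 + 2*5*Q
At Q = 3:
MC = 10 + 10*3
MC = 10 + 30 = 40

40


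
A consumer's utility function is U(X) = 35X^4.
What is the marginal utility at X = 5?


MU = dU/dX = 35*4*X^(4-1)
MU = 140*X^3
At X = 5:
MU = 140 * 5^3
MU = 140 * 125 = 17500

17500


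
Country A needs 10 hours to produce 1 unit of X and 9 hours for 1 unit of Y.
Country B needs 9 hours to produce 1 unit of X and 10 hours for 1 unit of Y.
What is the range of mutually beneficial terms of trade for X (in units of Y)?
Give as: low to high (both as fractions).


Opportunity cost of X for Country A = hours_X / hours_Y = 10/9 = 10/9 units of Y
Opportunity cost of X for Country B = hours_X / hours_Y = 9/10 = 9/10 units of Y
Terms of trade must be between the two opportunity costs.
Range: 9/10 to 10/9

9/10 to 10/9


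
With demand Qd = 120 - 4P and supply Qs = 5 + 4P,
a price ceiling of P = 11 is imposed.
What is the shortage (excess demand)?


At P = 11:
Qd = 120 - 4*11 = 76
Qs = 5 + 4*11 = 49
Shortage = Qd - Qs = 76 - 49 = 27

27


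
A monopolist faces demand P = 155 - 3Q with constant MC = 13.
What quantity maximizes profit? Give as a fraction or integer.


TR = P*Q = (155 - 3Q)Q = 155Q - 3Q^2
MR = dTR/dQ = 155 - 6Q
Set MR = MC:
155 - 6Q = 13
142 = 6Q
Q* = 142/6 = 71/3

71/3


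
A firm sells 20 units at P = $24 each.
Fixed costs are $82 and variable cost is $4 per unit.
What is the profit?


Total Revenue = P * Q = 24 * 20 = $480
Total Cost = FC + VC*Q = 82 + 4*20 = $162
Profit = TR - TC = 480 - 162 = $318

$318


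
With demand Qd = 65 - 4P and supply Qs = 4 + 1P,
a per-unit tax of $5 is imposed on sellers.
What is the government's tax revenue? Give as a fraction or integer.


With tax on sellers, new supply: Qs' = 4 + 1(P - 5)
= 1P - 1
New equilibrium quantity:
Q_new = 61/5
Tax revenue = tax * Q_new = 5 * 61/5 = 61

61


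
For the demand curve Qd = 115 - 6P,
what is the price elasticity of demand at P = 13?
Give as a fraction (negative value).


dQ/dP = -6
At P = 13: Q = 115 - 6*13 = 37
E = (dQ/dP)(P/Q) = (-6)(13/37) = -78/37

-78/37


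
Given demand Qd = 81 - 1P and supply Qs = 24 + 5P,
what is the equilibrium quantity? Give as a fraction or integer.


First find equilibrium price:
81 - 1P = 24 + 5P
P* = 57/6 = 19/2
Then substitute into demand:
Q* = 81 - 1 * 19/2 = 143/2

143/2


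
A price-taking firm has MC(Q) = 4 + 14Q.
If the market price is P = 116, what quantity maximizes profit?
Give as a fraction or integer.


In perfect competition, profit is maximized where P = MC.
116 = 4 + 14Q
112 = 14Q
Q* = 112/14 = 8

8


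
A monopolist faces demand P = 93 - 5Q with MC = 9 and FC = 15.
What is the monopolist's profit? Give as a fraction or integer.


MR = MC: 93 - 10Q = 9
Q* = 42/5
P* = 93 - 5*42/5 = 51
Profit = (P* - MC)*Q* - FC
= (51 - 9)*42/5 - 15
= 42*42/5 - 15
= 1764/5 - 15 = 1689/5

1689/5


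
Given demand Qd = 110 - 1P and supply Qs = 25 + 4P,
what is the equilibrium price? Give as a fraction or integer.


At equilibrium, Qd = Qs.
110 - 1P = 25 + 4P
110 - 25 = 1P + 4P
85 = 5P
P* = 85/5 = 17

17


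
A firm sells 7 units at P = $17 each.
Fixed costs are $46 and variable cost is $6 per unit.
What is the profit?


Total Revenue = P * Q = 17 * 7 = $119
Total Cost = FC + VC*Q = 46 + 6*7 = $88
Profit = TR - TC = 119 - 88 = $31

$31


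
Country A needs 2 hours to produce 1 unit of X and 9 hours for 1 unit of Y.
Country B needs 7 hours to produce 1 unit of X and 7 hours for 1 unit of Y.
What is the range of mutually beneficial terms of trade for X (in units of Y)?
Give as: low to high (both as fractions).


Opportunity cost of X for Country A = hours_X / hours_Y = 2/9 = 2/9 units of Y
Opportunity cost of X for Country B = hours_X / hours_Y = 7/7 = 1 units of Y
Terms of trade must be between the two opportunity costs.
Range: 2/9 to 1

2/9 to 1


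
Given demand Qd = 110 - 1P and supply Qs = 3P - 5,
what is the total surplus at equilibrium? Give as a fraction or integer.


Find equilibrium: 110 - 1P = 3P - 5
110 + 5 = 4P
P* = 115/4 = 115/4
Q* = 3*115/4 - 5 = 325/4
Inverse demand: P = 110 - Q/1, so P_max = 110
Inverse supply: P = 5/3 + Q/3, so P_min = 5/3
CS = (1/2) * 325/4 * (110 - 115/4) = 105625/32
PS = (1/2) * 325/4 * (115/4 - 5/3) = 105625/96
TS = CS + PS = 105625/32 + 105625/96 = 105625/24

105625/24


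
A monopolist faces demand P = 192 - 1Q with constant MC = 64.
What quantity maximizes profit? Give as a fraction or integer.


TR = P*Q = (192 - 1Q)Q = 192Q - 1Q^2
MR = dTR/dQ = 192 - 2Q
Set MR = MC:
192 - 2Q = 64
128 = 2Q
Q* = 128/2 = 64

64


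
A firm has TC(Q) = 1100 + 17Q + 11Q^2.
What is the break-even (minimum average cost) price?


AC(Q) = 1100/Q + 17 + 11Q
To minimize: dAC/dQ = -1100/Q^2 + 11 = 0
Q^2 = 1100/11 = 100
Q* = 10
Min AC = 1100/10 + 17 + 11*10
Min AC = 110 + 17 + 110 = 237

237


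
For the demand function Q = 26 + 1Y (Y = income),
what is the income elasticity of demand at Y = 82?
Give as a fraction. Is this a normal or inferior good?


dQ/dY = 1
At Y = 82: Q = 26 + 1*82 = 108
Ey = (dQ/dY)(Y/Q) = 1 * 82 / 108 = 41/54
Since Ey > 0, this is a normal good.

41/54 (normal good)


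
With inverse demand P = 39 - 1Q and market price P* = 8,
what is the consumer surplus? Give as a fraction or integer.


Maximum willingness to pay (at Q=0): P_max = 39
Quantity demanded at P* = 8:
Q* = (39 - 8)/1 = 31
CS = (1/2) * Q* * (P_max - P*)
CS = (1/2) * 31 * (39 - 8)
CS = (1/2) * 31 * 31 = 961/2

961/2


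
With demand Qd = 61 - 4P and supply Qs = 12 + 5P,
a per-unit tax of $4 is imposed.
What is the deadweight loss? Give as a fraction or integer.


Pre-tax equilibrium quantity: Q* = 353/9
Post-tax equilibrium quantity: Q_tax = 91/3
Reduction in quantity: Q* - Q_tax = 80/9
DWL = (1/2) * tax * (Q* - Q_tax)
DWL = (1/2) * 4 * 80/9 = 160/9

160/9


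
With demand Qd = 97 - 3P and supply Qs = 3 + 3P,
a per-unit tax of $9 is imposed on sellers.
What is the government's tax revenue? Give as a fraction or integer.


With tax on sellers, new supply: Qs' = 3 + 3(P - 9)
= 3P - 24
New equilibrium quantity:
Q_new = 73/2
Tax revenue = tax * Q_new = 9 * 73/2 = 657/2

657/2


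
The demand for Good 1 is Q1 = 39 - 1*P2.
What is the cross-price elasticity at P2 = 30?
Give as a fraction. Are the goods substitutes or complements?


dQ1/dP2 = -1
At P2 = 30: Q1 = 39 - 1*30 = 9
Exy = (dQ1/dP2)(P2/Q1) = -1 * 30 / 9 = -10/3
Since Exy < 0, the goods are complements.

-10/3 (complements)


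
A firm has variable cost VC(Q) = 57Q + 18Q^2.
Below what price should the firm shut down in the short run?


AVC(Q) = VC(Q)/Q = 57 + 18Q
AVC is increasing in Q, so minimum AVC is at Q -> 0+.
Min AVC = 57
The firm should shut down if P < 57.

57


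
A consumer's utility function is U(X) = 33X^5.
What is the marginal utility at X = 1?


MU = dU/dX = 33*5*X^(5-1)
MU = 165*X^4
At X = 1:
MU = 165 * 1^4
MU = 165 * 1 = 165

165


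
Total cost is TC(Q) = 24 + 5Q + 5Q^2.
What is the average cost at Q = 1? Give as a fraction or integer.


TC(1) = 24 + 5*1 + 5*1^2
TC(1) = 24 + 5 + 5 = 34
AC = TC/Q = 34/1 = 34

34


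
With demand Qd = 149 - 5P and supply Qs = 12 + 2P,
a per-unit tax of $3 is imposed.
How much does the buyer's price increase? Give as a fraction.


With a per-unit tax, the buyer's price increase depends on relative slopes.
Supply slope: d = 2, Demand slope: b = 5
Buyer's price increase = d * tax / (b + d)
= 2 * 3 / (5 + 2)
= 6 / 7 = 6/7

6/7


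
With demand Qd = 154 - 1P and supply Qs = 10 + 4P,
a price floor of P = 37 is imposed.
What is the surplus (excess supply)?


At P = 37:
Qd = 154 - 1*37 = 117
Qs = 10 + 4*37 = 158
Surplus = Qs - Qd = 158 - 117 = 41

41


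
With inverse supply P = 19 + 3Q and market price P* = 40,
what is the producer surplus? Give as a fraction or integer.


Minimum supply price (at Q=0): P_min = 19
Quantity supplied at P* = 40:
Q* = (40 - 19)/3 = 7
PS = (1/2) * Q* * (P* - P_min)
PS = (1/2) * 7 * (40 - 19)
PS = (1/2) * 7 * 21 = 147/2

147/2


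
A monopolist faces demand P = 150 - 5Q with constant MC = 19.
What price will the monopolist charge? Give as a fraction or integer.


MR = 150 - 10Q
Set MR = MC: 150 - 10Q = 19
Q* = 131/10
Substitute into demand:
P* = 150 - 5*131/10 = 169/2

169/2


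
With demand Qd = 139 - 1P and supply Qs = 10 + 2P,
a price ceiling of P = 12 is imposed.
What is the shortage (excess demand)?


At P = 12:
Qd = 139 - 1*12 = 127
Qs = 10 + 2*12 = 34
Shortage = Qd - Qs = 127 - 34 = 93

93


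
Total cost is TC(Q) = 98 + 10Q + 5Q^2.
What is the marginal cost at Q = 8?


MC = dTC/dQ = 10 + 2*5*Q
At Q = 8:
MC = 10 + 10*8
MC = 10 + 80 = 90

90


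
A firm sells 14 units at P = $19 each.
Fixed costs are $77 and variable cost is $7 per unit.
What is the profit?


Total Revenue = P * Q = 19 * 14 = $266
Total Cost = FC + VC*Q = 77 + 7*14 = $175
Profit = TR - TC = 266 - 175 = $91

$91


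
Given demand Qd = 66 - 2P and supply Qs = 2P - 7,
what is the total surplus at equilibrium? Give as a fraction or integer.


Find equilibrium: 66 - 2P = 2P - 7
66 + 7 = 4P
P* = 73/4 = 73/4
Q* = 2*73/4 - 7 = 59/2
Inverse demand: P = 33 - Q/2, so P_max = 33
Inverse supply: P = 7/2 + Q/2, so P_min = 7/2
CS = (1/2) * 59/2 * (33 - 73/4) = 3481/16
PS = (1/2) * 59/2 * (73/4 - 7/2) = 3481/16
TS = CS + PS = 3481/16 + 3481/16 = 3481/8

3481/8


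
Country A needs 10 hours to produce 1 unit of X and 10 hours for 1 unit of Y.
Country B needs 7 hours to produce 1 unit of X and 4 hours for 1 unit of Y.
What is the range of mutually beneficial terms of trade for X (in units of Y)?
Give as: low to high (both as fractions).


Opportunity cost of X for Country A = hours_X / hours_Y = 10/10 = 1 units of Y
Opportunity cost of X for Country B = hours_X / hours_Y = 7/4 = 7/4 units of Y
Terms of trade must be between the two opportunity costs.
Range: 1 to 7/4

1 to 7/4


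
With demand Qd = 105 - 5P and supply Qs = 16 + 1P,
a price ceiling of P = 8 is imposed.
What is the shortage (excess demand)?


At P = 8:
Qd = 105 - 5*8 = 65
Qs = 16 + 1*8 = 24
Shortage = Qd - Qs = 65 - 24 = 41

41


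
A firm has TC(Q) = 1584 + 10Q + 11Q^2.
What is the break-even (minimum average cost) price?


AC(Q) = 1584/Q + 10 + 11Q
To minimize: dAC/dQ = -1584/Q^2 + 11 = 0
Q^2 = 1584/11 = 144
Q* = 12
Min AC = 1584/12 + 10 + 11*12
Min AC = 132 + 10 + 132 = 274

274


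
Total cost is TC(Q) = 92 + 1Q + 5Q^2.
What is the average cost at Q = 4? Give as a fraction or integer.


TC(4) = 92 + 1*4 + 5*4^2
TC(4) = 92 + 4 + 80 = 176
AC = TC/Q = 176/4 = 44

44


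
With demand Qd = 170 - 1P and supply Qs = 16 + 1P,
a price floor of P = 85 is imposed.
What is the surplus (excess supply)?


At P = 85:
Qd = 170 - 1*85 = 85
Qs = 16 + 1*85 = 101
Surplus = Qs - Qd = 101 - 85 = 16

16


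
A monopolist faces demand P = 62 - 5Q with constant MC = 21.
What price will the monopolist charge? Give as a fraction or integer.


MR = 62 - 10Q
Set MR = MC: 62 - 10Q = 21
Q* = 41/10
Substitute into demand:
P* = 62 - 5*41/10 = 83/2

83/2


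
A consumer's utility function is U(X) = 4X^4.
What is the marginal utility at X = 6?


MU = dU/dX = 4*4*X^(4-1)
MU = 16*X^3
At X = 6:
MU = 16 * 6^3
MU = 16 * 216 = 3456

3456


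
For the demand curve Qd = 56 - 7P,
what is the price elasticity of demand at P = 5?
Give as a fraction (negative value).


dQ/dP = -7
At P = 5: Q = 56 - 7*5 = 21
E = (dQ/dP)(P/Q) = (-7)(5/21) = -5/3

-5/3


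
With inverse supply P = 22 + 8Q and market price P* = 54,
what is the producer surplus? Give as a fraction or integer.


Minimum supply price (at Q=0): P_min = 22
Quantity supplied at P* = 54:
Q* = (54 - 22)/8 = 4
PS = (1/2) * Q* * (P* - P_min)
PS = (1/2) * 4 * (54 - 22)
PS = (1/2) * 4 * 32 = 64

64


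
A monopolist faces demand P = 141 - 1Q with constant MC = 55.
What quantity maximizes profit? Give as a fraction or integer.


TR = P*Q = (141 - 1Q)Q = 141Q - 1Q^2
MR = dTR/dQ = 141 - 2Q
Set MR = MC:
141 - 2Q = 55
86 = 2Q
Q* = 86/2 = 43

43


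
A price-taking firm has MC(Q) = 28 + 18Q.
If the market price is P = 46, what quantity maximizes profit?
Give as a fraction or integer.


In perfect competition, profit is maximized where P = MC.
46 = 28 + 18Q
18 = 18Q
Q* = 18/18 = 1

1


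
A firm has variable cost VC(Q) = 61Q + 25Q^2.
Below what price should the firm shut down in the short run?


AVC(Q) = VC(Q)/Q = 61 + 25Q
AVC is increasing in Q, so minimum AVC is at Q -> 0+.
Min AVC = 61
The firm should shut down if P < 61.

61


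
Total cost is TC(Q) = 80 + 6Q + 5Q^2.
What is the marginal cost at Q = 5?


MC = dTC/dQ = 6 + 2*5*Q
At Q = 5:
MC = 6 + 10*5
MC = 6 + 50 = 56

56


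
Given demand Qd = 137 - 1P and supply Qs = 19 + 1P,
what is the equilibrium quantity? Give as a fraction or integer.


First find equilibrium price:
137 - 1P = 19 + 1P
P* = 118/2 = 59
Then substitute into demand:
Q* = 137 - 1 * 59 = 78

78


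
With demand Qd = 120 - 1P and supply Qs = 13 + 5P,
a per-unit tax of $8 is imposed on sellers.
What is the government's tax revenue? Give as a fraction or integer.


With tax on sellers, new supply: Qs' = 13 + 5(P - 8)
= 5P - 27
New equilibrium quantity:
Q_new = 191/2
Tax revenue = tax * Q_new = 8 * 191/2 = 764

764


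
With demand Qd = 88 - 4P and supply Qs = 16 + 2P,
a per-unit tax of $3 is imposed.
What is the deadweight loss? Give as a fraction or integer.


Pre-tax equilibrium quantity: Q* = 40
Post-tax equilibrium quantity: Q_tax = 36
Reduction in quantity: Q* - Q_tax = 4
DWL = (1/2) * tax * (Q* - Q_tax)
DWL = (1/2) * 3 * 4 = 6

6


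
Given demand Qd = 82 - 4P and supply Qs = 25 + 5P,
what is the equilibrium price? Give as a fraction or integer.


At equilibrium, Qd = Qs.
82 - 4P = 25 + 5P
82 - 25 = 4P + 5P
57 = 9P
P* = 57/9 = 19/3

19/3


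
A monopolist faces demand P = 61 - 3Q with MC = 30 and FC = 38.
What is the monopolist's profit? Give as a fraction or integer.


MR = MC: 61 - 6Q = 30
Q* = 31/6
P* = 61 - 3*31/6 = 91/2
Profit = (P* - MC)*Q* - FC
= (91/2 - 30)*31/6 - 38
= 31/2*31/6 - 38
= 961/12 - 38 = 505/12

505/12


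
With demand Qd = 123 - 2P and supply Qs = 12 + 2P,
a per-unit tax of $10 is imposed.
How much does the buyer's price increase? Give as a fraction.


With a per-unit tax, the buyer's price increase depends on relative slopes.
Supply slope: d = 2, Demand slope: b = 2
Buyer's price increase = d * tax / (b + d)
= 2 * 10 / (2 + 2)
= 20 / 4 = 5

5


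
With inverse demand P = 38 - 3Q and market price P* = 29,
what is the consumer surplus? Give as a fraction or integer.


Maximum willingness to pay (at Q=0): P_max = 38
Quantity demanded at P* = 29:
Q* = (38 - 29)/3 = 3
CS = (1/2) * Q* * (P_max - P*)
CS = (1/2) * 3 * (38 - 29)
CS = (1/2) * 3 * 9 = 27/2

27/2


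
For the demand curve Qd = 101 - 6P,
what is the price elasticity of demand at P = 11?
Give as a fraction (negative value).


dQ/dP = -6
At P = 11: Q = 101 - 6*11 = 35
E = (dQ/dP)(P/Q) = (-6)(11/35) = -66/35

-66/35


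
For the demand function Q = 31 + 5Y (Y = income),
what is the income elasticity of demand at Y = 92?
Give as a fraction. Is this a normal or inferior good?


dQ/dY = 5
At Y = 92: Q = 31 + 5*92 = 491
Ey = (dQ/dY)(Y/Q) = 5 * 92 / 491 = 460/491
Since Ey > 0, this is a normal good.

460/491 (normal good)
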